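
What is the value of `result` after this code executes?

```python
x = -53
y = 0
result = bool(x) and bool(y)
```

x = -53; y = 0; result = False

False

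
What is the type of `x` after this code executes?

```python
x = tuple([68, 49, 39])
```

tuple() constructor returns tuple

tuple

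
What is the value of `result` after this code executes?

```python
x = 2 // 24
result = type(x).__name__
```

x is int; result = 'int'

'int'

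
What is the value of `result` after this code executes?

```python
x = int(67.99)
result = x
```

x = 67; result = 67

67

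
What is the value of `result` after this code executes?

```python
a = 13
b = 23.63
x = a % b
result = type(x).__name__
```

a is int; b is float; x is float; result = 'float'

'float'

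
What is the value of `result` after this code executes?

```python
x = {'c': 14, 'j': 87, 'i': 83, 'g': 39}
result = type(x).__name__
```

x is dict; result = 'dict'

'dict'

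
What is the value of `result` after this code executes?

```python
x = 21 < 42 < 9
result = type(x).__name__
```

x is bool; result = 'bool'

'bool'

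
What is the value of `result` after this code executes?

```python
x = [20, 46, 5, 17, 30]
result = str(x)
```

x = [20, 46, 5, 17, 30]; result = '[20, 46, 5, 17, 30]'

'[20, 46, 5, 17, 30]'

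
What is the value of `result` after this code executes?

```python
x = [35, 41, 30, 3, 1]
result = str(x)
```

x = [35, 41, 30, 3, 1]; result = '[35, 41, 30, 3, 1]'

'[35, 41, 30, 3, 1]'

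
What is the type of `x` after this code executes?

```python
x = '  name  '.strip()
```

str.strip() returns str

str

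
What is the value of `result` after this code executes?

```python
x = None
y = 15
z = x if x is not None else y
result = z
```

x = None; y = 15; z = 15; result = 15

15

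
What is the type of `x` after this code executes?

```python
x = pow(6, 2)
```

pow(int, int) returns int

int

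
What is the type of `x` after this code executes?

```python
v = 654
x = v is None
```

'is' comparison returns bool

bool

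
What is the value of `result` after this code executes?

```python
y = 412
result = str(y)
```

y = 412; result = '412'

'412'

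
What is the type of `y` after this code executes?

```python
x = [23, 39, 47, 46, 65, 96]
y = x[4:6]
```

Slicing a list returns a list

list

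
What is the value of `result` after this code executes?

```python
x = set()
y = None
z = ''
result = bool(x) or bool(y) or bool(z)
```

x = set(); y = None; z = ''; result = False

False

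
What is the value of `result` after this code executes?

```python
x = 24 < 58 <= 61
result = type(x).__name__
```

x is bool; result = 'bool'

'bool'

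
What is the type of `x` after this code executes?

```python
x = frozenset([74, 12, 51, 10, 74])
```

frozenset() returns frozenset

frozenset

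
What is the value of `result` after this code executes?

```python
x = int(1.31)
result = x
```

x = 1; result = 1

1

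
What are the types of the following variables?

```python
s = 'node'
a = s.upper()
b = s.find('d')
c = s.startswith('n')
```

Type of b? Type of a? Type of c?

find() returns int; upper() returns str; startswith() returns bool

int, str, bool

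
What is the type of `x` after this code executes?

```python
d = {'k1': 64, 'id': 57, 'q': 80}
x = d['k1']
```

Accessing dict[str, int] with str key returns int

int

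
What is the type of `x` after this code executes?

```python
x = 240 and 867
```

'and' with truthy values returns last operand (int)

int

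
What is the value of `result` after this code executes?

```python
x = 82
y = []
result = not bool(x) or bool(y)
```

x = 82; y = []; result = False

False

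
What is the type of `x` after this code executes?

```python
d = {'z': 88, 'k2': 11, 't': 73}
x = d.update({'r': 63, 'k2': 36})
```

dict.update() returns None

NoneType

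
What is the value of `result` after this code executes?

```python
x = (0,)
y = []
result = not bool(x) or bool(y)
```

x = (0,); y = []; result = False

False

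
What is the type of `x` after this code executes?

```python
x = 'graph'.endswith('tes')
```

str.endswith() returns bool

bool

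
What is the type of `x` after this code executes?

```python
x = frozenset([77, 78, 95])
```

frozenset() returns frozenset

frozenset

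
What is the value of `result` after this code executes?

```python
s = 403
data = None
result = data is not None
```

s = 403; data = None; result = False

False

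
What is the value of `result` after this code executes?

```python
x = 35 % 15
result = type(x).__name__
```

x is int; result = 'int'

'int'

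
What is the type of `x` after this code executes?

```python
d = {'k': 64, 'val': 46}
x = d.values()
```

.values() returns dict_values view

dict_values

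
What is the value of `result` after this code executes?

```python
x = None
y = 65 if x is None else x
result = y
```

x = None; y = 65; result = 65

65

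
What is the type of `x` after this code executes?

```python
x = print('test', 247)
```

print() returns None

NoneType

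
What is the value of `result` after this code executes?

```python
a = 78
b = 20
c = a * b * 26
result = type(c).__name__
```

a is int; b is int; c is int; result = 'int'

'int'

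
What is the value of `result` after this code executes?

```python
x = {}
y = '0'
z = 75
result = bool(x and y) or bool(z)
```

x = {}; y = '0'; z = 75; result = True

True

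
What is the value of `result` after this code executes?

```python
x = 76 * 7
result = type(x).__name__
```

x is int; result = 'int'

'int'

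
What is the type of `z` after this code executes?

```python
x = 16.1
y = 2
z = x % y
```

float % int = float

float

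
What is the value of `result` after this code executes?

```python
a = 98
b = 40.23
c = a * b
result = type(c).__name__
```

a is int; b is float; c is float; result = 'float'

'float'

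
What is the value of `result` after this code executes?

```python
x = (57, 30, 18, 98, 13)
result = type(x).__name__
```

x is tuple; result = 'tuple'

'tuple'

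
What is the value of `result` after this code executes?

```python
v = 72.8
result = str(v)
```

v = 72.8; result = '72.8'

'72.8'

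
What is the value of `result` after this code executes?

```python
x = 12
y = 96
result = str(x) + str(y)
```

x = 12; y = 96; result = '1296'

'1296'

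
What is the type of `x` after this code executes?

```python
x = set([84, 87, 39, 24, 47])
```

set() constructor returns set

set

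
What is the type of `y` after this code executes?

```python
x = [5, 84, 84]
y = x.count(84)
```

list.count() returns int

int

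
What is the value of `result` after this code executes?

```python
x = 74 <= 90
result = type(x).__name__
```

x is bool; result = 'bool'

'bool'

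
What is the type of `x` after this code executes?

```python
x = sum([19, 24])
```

sum() of ints returns int

int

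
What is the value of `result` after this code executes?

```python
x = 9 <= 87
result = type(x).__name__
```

x is bool; result = 'bool'

'bool'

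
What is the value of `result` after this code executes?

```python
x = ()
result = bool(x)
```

x = (); result = False

False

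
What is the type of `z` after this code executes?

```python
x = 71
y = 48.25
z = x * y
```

int * float = float

float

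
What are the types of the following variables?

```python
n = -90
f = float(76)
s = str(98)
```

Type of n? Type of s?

n is assigned a bare integer (no decimal point), so it is an int; s is assigned the result of calling str(), which returns a str

int, str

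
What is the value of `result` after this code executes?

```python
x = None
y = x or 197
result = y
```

x = None; y = 197; result = 197

197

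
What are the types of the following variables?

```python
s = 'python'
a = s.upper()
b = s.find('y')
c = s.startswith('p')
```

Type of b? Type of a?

find() returns int; upper() returns str

int, str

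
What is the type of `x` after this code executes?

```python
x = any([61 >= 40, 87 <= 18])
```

any() returns bool

bool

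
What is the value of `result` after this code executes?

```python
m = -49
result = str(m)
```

m = -49; result = '-49'

'-49'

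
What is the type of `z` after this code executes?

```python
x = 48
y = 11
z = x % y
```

int % int = int

int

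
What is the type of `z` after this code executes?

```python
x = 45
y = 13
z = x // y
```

int // int = int

int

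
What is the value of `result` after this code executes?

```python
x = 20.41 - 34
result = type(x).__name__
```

x is float; result = 'float'

'float'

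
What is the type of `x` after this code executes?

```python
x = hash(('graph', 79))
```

hash() returns int

int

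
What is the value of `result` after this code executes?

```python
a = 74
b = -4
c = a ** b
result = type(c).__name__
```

a is int; b is int; c is float; result = 'float'

'float'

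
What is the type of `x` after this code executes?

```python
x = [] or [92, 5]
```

'or' returns first truthy value (list)

list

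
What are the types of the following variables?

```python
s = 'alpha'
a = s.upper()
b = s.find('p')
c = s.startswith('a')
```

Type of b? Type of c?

find() returns int; startswith() returns bool

int, bool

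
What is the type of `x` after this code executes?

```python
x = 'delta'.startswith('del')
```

str.startswith() returns bool

bool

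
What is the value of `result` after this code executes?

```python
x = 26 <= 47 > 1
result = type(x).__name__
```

x is bool; result = 'bool'

'bool'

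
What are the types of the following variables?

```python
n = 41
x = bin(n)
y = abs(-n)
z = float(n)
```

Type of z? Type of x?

float() returns float; bin() returns str

float, str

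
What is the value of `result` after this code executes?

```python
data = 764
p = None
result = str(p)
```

data = 764; p = None; result = 'None'

'None'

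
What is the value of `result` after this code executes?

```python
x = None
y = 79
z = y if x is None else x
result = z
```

x = None; y = 79; z = 79; result = 79

79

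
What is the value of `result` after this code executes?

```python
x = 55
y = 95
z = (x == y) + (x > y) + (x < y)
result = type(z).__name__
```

x is int; y is int; z is int; result = 'int'

'int'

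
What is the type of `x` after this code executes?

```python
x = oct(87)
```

oct() returns str representation

str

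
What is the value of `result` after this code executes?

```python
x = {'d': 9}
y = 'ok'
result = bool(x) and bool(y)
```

x = {'d': 9}; y = 'ok'; result = True

True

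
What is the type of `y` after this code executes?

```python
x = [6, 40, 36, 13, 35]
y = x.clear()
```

list.clear() returns None

NoneType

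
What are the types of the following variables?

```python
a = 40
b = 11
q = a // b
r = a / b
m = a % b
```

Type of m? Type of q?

% of ints returns int; // returns int

int, int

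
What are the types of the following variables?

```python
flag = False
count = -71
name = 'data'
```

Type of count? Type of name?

count is assigned a bare integer (no decimal point), so it is an int; name is assigned a quoted string literal, so it is a str

int, str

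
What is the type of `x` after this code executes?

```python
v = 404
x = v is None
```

'is' comparison returns bool

bool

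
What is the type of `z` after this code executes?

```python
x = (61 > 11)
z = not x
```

'not' returns bool

bool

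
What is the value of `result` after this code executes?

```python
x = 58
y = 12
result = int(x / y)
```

x = 58; y = 12; result = 4

4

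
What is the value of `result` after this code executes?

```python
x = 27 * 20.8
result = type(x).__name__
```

x is float; result = 'float'

'float'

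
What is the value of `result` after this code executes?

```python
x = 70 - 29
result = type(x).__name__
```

x is int; result = 'int'

'int'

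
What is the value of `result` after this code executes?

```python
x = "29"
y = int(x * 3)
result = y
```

x = '29'; y = 292929; result = 292929

292929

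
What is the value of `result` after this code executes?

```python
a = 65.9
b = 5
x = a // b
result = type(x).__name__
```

a is float; b is int; x is float; result = 'float'

'float'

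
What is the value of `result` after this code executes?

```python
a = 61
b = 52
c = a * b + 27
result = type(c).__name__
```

a is int; b is int; c is int; result = 'int'

'int'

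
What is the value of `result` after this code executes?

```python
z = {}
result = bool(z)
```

z = {}; result = False

False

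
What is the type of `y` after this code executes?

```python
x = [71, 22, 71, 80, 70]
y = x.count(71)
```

list.count() returns int

int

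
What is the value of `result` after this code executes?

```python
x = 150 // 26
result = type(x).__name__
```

x is int; result = 'int'

'int'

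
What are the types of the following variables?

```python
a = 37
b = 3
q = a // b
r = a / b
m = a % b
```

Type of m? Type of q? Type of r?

% of ints returns int; // returns int; / returns float

int, int, float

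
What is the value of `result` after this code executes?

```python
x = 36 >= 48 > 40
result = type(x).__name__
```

x is bool; result = 'bool'

'bool'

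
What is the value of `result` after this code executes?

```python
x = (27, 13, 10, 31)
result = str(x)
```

x = (27, 13, 10, 31); result = '(27, 13, 10, 31)'

'(27, 13, 10, 31)'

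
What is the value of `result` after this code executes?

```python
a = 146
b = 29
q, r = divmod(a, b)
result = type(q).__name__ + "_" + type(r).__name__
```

a is int; b is int; q is int; r is int; result = 'int_int'

'int_int'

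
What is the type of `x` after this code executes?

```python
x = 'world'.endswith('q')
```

str.endswith() returns bool

bool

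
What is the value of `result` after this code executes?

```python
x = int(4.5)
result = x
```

x = 4; result = 4

4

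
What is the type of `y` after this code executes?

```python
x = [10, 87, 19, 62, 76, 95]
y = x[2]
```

Indexing list[int] returns int

int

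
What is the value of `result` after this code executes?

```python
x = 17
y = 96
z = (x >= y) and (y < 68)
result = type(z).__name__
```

x is int; y is int; z is bool; result = 'bool'

'bool'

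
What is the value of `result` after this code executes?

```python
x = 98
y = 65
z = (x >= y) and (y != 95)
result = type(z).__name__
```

x is int; y is int; z is bool; result = 'bool'

'bool'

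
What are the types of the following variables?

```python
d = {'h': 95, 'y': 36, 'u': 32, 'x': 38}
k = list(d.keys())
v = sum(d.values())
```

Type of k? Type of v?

list() converts to list; sum of ints is int

list, int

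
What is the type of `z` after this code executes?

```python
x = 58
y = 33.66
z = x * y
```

int * float = float

float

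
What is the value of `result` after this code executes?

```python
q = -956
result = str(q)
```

q = -956; result = '-956'

'-956'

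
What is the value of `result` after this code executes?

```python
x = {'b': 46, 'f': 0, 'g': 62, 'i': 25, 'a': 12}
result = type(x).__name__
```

x is dict; result = 'dict'

'dict'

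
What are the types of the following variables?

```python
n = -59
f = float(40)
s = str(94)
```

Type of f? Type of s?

f is assigned the result of calling float(), which returns a float; s is assigned the result of calling str(), which returns a str

float, str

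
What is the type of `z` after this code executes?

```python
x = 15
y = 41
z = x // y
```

int // int = int

int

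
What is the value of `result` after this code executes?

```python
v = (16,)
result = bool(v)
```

v = (16,); result = True

True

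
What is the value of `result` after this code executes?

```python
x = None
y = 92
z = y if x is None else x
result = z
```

x = None; y = 92; z = 92; result = 92

92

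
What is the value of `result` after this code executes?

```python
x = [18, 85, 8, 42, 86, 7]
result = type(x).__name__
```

x is list; result = 'list'

'list'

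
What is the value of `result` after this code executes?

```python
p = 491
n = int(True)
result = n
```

p = 491; n = 1; result = 1

1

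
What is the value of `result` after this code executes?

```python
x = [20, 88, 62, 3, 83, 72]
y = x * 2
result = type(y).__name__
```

x is list; y is list; result = 'list'

'list'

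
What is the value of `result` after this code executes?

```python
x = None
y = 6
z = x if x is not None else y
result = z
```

x = None; y = 6; z = 6; result = 6

6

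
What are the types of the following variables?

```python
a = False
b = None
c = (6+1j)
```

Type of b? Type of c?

b is assigned None, whose type is NoneType; c is assigned (6+1j), an int plus an imaginary literal (j suffix), which evaluates to complex

NoneType, complex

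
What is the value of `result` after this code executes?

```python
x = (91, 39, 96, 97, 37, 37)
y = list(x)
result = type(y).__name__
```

x is tuple; y is list; result = 'list'

'list'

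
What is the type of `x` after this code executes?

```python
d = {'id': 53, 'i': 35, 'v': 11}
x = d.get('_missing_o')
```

dict.get() returns None when key not found

NoneType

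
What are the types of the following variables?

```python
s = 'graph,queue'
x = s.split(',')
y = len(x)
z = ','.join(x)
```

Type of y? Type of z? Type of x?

len() returns int; str.join() returns str; str.split() returns list

int, str, list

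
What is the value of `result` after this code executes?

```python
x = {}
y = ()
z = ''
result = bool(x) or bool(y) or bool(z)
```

x = {}; y = (); z = ''; result = False

False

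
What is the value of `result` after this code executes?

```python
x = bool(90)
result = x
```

x = True; result = True

True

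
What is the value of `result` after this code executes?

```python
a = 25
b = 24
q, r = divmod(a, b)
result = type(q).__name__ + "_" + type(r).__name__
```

a is int; b is int; q is int; r is int; result = 'int_int'

'int_int'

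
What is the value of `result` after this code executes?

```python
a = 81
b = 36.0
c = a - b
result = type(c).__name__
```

a is int; b is float; c is float; result = 'float'

'float'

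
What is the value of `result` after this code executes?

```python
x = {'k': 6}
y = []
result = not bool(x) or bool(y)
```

x = {'k': 6}; y = []; result = False

False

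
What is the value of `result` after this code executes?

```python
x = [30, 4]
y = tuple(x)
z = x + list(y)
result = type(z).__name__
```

x is list; y is tuple; z is list; result = 'list'

'list'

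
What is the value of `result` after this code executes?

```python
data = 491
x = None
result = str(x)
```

data = 491; x = None; result = 'None'

'None'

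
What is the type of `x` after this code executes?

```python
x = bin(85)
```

bin() returns str representation

str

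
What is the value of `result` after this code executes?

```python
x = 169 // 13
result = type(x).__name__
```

x is int; result = 'int'

'int'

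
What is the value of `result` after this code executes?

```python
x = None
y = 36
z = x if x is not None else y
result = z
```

x = None; y = 36; z = 36; result = 36

36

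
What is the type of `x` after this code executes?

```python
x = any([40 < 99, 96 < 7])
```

any() returns bool

bool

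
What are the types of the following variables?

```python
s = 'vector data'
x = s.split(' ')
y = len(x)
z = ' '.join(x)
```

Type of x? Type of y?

str.split() returns list; len() returns int

list, int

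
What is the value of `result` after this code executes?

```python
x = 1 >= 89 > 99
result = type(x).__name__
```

x is bool; result = 'bool'

'bool'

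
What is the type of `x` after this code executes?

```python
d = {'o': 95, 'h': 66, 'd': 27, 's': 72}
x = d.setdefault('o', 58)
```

dict.setdefault() returns the (existing or default) value

int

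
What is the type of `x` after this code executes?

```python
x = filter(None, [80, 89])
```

filter() returns a filter object

filter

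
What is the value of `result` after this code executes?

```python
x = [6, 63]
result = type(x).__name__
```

x is list; result = 'list'

'list'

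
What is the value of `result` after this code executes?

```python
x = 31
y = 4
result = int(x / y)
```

x = 31; y = 4; result = 7

7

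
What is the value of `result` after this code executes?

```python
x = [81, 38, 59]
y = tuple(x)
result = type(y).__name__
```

x is list; y is tuple; result = 'tuple'

'tuple'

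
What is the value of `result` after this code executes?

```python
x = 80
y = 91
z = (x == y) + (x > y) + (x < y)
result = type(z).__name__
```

x is int; y is int; z is int; result = 'int'

'int'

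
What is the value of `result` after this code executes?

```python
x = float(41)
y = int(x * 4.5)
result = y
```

x = 41.0; y = 184; result = 184

184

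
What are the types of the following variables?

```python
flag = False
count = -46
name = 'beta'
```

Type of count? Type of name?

count is assigned a bare integer (no decimal point), so it is an int; name is assigned a quoted string literal, so it is a str

int, str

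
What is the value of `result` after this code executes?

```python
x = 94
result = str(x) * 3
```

x = 94; result = '949494'

'949494'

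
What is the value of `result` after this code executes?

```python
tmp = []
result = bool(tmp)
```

tmp = []; result = False

False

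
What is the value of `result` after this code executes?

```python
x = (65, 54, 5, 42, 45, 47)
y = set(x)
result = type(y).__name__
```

x is tuple; y is set; result = 'set'

'set'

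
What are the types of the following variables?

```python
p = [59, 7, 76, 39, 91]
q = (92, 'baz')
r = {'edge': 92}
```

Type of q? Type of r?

q is assigned a tuple (parenthesized, comma-separated values); r is assigned a dict literal ({key: value})

tuple, dict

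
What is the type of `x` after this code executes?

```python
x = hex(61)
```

hex() returns str representation

str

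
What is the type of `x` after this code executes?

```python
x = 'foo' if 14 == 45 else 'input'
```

Both branches of conditional are str

str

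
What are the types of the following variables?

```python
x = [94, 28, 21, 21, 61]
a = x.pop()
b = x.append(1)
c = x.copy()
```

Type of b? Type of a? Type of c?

append() returns None; pop() returns element; copy() returns list

NoneType, int, list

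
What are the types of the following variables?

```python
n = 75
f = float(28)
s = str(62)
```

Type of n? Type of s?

n is assigned a bare integer (no decimal point), so it is an int; s is assigned the result of calling str(), which returns a str

int, str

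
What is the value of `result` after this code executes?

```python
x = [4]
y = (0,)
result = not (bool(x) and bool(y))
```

x = [4]; y = (0,); result = False

False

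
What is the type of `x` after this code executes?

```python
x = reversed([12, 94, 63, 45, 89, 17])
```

reversed() on a list returns list_reverseiterator

list_reverseiterator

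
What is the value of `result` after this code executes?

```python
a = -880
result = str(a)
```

a = -880; result = '-880'

'-880'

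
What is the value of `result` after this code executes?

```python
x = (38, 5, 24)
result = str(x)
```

x = (38, 5, 24); result = '(38, 5, 24)'

'(38, 5, 24)'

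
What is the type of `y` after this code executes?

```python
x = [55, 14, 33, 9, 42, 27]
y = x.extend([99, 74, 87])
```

list.extend() returns None

NoneType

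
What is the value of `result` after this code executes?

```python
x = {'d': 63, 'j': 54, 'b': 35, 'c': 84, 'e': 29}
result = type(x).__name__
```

x is dict; result = 'dict'

'dict'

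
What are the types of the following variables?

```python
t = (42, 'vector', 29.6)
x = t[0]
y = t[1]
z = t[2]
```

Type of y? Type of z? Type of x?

tuple[1] is str; tuple[2] is float; tuple[0] is int

str, float, int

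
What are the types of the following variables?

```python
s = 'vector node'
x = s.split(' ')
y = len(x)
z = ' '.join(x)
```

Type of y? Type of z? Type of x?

len() returns int; str.join() returns str; str.split() returns list

int, str, list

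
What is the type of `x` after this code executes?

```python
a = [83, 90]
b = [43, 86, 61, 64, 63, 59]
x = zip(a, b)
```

zip() returns a zip object

zip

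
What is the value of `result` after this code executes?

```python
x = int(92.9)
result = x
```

x = 92; result = 92

92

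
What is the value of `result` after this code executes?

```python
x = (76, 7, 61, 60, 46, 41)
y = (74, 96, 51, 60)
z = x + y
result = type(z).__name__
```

x is tuple; y is tuple; z is tuple; result = 'tuple'

'tuple'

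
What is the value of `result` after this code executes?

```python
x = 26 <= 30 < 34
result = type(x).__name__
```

x is bool; result = 'bool'

'bool'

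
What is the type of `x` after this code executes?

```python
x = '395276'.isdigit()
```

str.isdigit() returns bool

bool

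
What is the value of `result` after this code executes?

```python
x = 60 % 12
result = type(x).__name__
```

x is int; result = 'int'

'int'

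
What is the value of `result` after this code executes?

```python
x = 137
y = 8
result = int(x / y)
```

x = 137; y = 8; result = 17

17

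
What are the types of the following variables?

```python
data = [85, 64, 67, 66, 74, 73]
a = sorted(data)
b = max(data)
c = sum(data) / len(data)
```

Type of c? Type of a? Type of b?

int / int = float; sorted() returns list; max of ints returns int

float, list, int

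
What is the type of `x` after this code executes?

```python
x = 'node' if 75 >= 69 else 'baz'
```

Both branches of conditional are str

str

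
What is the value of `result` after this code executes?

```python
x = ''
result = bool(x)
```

x = ''; result = False

False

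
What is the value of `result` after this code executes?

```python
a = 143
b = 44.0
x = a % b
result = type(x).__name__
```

a is int; b is float; x is float; result = 'float'

'float'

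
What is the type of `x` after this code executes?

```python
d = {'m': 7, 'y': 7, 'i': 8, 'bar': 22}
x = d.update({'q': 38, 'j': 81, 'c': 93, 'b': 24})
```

dict.update() returns None

NoneType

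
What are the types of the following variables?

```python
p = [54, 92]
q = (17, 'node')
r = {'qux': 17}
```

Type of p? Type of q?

p is assigned a list literal (square brackets); q is assigned a tuple (parenthesized, comma-separated values)

list, tuple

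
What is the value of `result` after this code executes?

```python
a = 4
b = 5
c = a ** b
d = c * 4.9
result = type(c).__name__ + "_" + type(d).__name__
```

a is int; b is int; c is int; d is float; result = 'int_float'

'int_float'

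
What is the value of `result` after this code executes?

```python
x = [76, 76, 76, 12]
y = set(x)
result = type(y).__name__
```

x is list; y is set; result = 'set'

'set'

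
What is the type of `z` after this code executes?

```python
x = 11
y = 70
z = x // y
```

int // int = int

int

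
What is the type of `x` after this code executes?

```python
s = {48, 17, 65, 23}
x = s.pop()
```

Popping from set[int] returns int

int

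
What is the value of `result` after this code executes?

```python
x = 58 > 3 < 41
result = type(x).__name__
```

x is bool; result = 'bool'

'bool'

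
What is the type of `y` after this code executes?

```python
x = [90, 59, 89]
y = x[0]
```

Indexing list[int] returns int

int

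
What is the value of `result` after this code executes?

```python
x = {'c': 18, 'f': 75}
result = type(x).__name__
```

x is dict; result = 'dict'

'dict'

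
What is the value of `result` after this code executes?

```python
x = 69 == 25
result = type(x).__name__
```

x is bool; result = 'bool'

'bool'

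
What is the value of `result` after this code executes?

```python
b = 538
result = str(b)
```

b = 538; result = '538'

'538'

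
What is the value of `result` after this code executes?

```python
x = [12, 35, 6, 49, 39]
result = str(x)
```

x = [12, 35, 6, 49, 39]; result = '[12, 35, 6, 49, 39]'

'[12, 35, 6, 49, 39]'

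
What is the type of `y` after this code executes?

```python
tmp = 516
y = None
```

None has type NoneType

NoneType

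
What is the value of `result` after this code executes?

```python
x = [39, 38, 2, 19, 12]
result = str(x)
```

x = [39, 38, 2, 19, 12]; result = '[39, 38, 2, 19, 12]'

'[39, 38, 2, 19, 12]'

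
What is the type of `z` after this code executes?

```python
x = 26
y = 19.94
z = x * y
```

int * float = float

float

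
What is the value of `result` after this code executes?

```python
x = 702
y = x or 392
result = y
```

x = 702; y = 702; result = 702

702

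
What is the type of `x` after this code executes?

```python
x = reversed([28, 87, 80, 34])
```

reversed() on a list returns list_reverseiterator

list_reverseiterator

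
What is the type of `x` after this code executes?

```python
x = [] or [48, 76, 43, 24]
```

'or' returns first truthy value (list)

list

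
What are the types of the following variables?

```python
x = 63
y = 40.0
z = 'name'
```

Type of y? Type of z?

y is assigned a number with a decimal point, so it is a float; z is assigned a quoted string literal, so it is a str

float, str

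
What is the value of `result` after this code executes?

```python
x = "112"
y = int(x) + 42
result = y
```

x = '112'; y = 154; result = 154

154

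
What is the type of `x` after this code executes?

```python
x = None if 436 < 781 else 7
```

436 < 781 is True, so the if branch is taken

NoneType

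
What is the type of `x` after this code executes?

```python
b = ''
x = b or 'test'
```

'or' returns first truthy value (str)

str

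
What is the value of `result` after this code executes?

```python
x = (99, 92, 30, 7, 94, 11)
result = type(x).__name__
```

x is tuple; result = 'tuple'

'tuple'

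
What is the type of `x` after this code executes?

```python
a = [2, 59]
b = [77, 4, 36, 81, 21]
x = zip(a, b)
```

zip() returns a zip object

zip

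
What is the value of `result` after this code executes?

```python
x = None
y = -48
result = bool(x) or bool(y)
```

x = None; y = -48; result = True

True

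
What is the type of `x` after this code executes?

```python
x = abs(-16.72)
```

abs() of float returns float

float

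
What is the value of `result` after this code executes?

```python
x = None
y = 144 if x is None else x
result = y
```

x = None; y = 144; result = 144

144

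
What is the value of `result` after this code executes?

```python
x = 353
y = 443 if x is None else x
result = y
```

x = 353; y = 353; result = 353

353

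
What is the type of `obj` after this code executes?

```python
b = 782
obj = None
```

None has type NoneType

NoneType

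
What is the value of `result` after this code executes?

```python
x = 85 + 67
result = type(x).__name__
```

x is int; result = 'int'

'int'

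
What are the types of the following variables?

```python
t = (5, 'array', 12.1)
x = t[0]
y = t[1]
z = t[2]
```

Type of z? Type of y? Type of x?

tuple[2] is float; tuple[1] is str; tuple[0] is int

float, str, int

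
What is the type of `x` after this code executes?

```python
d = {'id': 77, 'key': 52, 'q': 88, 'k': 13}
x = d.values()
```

.values() returns dict_values view

dict_values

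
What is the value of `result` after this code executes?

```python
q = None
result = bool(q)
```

q = None; result = False

False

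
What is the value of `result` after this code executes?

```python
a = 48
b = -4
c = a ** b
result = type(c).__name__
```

a is int; b is int; c is float; result = 'float'

'float'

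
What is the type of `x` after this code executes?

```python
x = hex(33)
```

hex() returns str representation

str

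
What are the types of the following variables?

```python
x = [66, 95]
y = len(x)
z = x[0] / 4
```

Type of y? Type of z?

len() returns int; int / int = float

int, float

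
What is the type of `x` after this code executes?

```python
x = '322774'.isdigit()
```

str.isdigit() returns bool

bool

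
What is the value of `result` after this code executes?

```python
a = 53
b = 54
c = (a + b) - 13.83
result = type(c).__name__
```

a is int; b is int; c is float; result = 'float'

'float'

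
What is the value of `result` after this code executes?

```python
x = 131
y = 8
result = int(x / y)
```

x = 131; y = 8; result = 16

16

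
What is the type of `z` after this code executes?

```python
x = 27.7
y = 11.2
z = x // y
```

float // float = float

float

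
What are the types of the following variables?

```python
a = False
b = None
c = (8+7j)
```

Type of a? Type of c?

a is assigned the constant False, which has type bool; c is assigned (8+7j), an int plus an imaginary literal (j suffix), which evaluates to complex

bool, complex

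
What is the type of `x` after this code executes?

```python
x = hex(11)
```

hex() returns str representation

str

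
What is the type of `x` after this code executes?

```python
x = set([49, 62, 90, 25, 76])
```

set() constructor returns set

set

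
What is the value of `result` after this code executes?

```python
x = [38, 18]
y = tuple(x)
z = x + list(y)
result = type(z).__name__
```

x is list; y is tuple; z is list; result = 'list'

'list'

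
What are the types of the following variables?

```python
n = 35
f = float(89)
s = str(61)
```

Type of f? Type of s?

f is assigned the result of calling float(), which returns a float; s is assigned the result of calling str(), which returns a str

float, str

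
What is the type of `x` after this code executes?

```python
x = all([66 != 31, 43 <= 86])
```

all() returns bool

bool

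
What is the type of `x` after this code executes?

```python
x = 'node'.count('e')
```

str.count() returns int

int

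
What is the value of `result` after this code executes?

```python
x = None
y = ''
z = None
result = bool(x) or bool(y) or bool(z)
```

x = None; y = ''; z = None; result = False

False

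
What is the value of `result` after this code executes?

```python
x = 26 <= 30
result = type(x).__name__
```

x is bool; result = 'bool'

'bool'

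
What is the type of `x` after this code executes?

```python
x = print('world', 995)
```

print() returns None

NoneType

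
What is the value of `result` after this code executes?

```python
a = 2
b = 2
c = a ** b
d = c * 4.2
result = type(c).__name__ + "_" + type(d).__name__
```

a is int; b is int; c is int; d is float; result = 'int_float'

'int_float'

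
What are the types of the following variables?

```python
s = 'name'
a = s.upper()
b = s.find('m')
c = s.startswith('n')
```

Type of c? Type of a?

startswith() returns bool; upper() returns str

bool, str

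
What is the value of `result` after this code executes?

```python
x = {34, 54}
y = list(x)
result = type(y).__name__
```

x is set; y is list; result = 'list'

'list'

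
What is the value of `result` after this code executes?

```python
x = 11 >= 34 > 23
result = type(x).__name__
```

x is bool; result = 'bool'

'bool'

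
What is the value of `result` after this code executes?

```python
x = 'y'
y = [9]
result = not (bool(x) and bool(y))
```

x = 'y'; y = [9]; result = False

False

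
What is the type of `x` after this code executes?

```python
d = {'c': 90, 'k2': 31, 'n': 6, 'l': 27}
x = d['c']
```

Accessing dict[str, int] with str key returns int

int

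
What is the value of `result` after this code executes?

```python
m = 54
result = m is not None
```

m = 54; result = True

True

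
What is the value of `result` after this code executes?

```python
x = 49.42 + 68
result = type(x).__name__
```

x is float; result = 'float'

'float'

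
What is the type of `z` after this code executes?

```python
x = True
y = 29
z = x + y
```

bool + int = int (bool is subclass of int)

int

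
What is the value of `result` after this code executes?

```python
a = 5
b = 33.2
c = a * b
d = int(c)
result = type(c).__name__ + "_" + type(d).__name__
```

a is int; b is float; c is float; d is int; result = 'float_int'

'float_int'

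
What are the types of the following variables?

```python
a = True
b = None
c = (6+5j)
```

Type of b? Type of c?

b is assigned None, whose type is NoneType; c is assigned (6+5j), an int plus an imaginary literal (j suffix), which evaluates to complex

NoneType, complex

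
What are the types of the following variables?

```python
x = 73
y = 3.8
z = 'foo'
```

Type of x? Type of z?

x is assigned a bare integer (no decimal point), so it is an int; z is assigned a quoted string literal, so it is a str

int, str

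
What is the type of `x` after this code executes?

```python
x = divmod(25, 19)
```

divmod() returns tuple of (quotient, remainder)

tuple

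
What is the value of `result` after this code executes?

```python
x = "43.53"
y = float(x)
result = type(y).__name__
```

x is str; y is float; result = 'float'

'float'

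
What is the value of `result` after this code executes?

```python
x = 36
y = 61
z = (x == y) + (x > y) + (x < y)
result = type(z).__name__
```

x is int; y is int; z is int; result = 'int'

'int'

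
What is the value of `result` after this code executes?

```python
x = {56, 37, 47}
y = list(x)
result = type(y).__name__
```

x is set; y is list; result = 'list'

'list'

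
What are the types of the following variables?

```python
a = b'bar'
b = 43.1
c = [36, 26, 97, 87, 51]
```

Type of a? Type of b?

a is assigned a bytes literal (b'...' prefix); b is assigned a number with a decimal point, so it is a float

bytes, float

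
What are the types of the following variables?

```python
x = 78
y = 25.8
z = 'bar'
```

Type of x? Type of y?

x is assigned a bare integer (no decimal point), so it is an int; y is assigned a number with a decimal point, so it is a float

int, float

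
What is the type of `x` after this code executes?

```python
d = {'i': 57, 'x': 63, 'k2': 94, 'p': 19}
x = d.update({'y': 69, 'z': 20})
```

dict.update() returns None

NoneType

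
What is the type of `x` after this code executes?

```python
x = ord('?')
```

ord() returns int (code point)

int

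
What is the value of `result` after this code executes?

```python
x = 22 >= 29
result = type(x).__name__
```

x is bool; result = 'bool'

'bool'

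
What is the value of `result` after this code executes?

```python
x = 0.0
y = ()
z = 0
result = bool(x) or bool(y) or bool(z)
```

x = 0.0; y = (); z = 0; result = False

False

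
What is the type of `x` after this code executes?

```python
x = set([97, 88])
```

set() constructor returns set

set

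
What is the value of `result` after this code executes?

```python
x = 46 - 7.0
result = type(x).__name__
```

x is float; result = 'float'

'float'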